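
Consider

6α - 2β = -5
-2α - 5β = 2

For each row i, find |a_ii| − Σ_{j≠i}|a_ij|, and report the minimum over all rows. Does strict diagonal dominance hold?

3

row 1: |6| − (2) = 4
row 2: |-5| − (2) = 3
minimum over rows = 3 → strictly diagonally dominant (convergence guaranteed)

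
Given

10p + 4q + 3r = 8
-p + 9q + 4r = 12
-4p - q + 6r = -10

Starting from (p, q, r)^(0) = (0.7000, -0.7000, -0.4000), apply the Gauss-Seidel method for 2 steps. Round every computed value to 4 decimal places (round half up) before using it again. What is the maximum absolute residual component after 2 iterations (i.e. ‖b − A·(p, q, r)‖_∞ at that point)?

2.3545

Iteration 1:
  p = (8 - (4)·-0.7000 - (3)·-0.4000) / (10) = 1.2000
  q = (12 - (-1)·1.2000 - (4)·-0.4000) / (9) = 1.6444
  r = (-10 - (-4)·1.2000 - (-1)·1.6444) / (6) = -0.5926
Iteration 2:
  p = (8 - (4)·1.6444 - (3)·-0.5926) / (10) = 0.3200
  q = (12 - (-1)·0.3200 - (4)·-0.5926) / (9) = 1.6323
  r = (-10 - (-4)·0.3200 - (-1)·1.6323) / (6) = -1.1813
Residual b − A·x = (1.8147, 2.3545, 0.0001); ∞-norm = 2.3545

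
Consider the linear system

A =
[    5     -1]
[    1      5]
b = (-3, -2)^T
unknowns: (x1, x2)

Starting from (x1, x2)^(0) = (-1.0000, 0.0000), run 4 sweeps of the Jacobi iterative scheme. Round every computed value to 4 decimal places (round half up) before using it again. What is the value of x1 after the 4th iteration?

Iteration 1:
  x1 = (-3 - (-1)·0.0000) / (5) = -0.6000
  x2 = (-2 - (1)·-1.0000) / (5) = -0.2000
Iteration 2:
  x1 = (-3 - (-1)·-0.2000) / (5) = -0.6400
  x2 = (-2 - (1)·-0.6000) / (5) = -0.2800
Iteration 3:
  x1 = (-3 - (-1)·-0.2800) / (5) = -0.6560
  x2 = (-2 - (1)·-0.6400) / (5) = -0.2720
Iteration 4:
  x1 = (-3 - (-1)·-0.2720) / (5) = -0.6544
  x2 = (-2 - (1)·-0.6560) / (5) = -0.2688

-0.6544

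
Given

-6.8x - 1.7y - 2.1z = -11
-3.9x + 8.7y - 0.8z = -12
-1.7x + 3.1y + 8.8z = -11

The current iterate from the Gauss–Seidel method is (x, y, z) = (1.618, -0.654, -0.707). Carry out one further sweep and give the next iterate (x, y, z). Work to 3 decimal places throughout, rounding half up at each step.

One sweep:
  x = (-11 - (-1.7)·-0.654 - (-2.1)·-0.707) / (-6.8) = 1.999
  y = (-12 - (-3.9)·1.999 - (-0.8)·-0.707) / (8.7) = -0.548
  z = (-11 - (-1.7)·1.999 - (3.1)·-0.548) / (8.8) = -0.671

(1.999, -0.548, -0.671)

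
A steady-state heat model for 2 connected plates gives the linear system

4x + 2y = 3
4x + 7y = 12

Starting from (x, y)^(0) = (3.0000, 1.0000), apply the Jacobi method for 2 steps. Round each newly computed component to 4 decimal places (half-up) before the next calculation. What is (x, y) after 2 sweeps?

Iteration 1:
  x = (3 - (2)·1.0000) / (4) = 0.2500
  y = (12 - (4)·3.0000) / (7) = 0.0000
Iteration 2:
  x = (3 - (2)·0.0000) / (4) = 0.7500
  y = (12 - (4)·0.2500) / (7) = 1.5714

(0.7500, 1.5714)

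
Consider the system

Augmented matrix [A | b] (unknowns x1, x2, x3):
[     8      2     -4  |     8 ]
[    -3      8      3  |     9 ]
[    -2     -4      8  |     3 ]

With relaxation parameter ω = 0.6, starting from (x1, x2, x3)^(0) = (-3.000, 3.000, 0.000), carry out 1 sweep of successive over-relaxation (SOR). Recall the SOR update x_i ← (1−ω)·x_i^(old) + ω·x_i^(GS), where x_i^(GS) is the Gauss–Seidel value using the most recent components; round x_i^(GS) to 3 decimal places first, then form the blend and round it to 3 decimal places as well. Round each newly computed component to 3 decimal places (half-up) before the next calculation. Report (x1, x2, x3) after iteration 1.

Iteration 1:
  x1: GS value = (8 - (2)·3.000 - (-4)·0.000) / (8) = 0.250;  x1 ← (1−ω)·-3.000 + ω·0.250 = -1.050
  x2: GS value = (9 - (-3)·-1.050 - (3)·0.000) / (8) = 0.731;  x2 ← (1−ω)·3.000 + ω·0.731 = 1.639
  x3: GS value = (3 - (-2)·-1.050 - (-4)·1.639) / (8) = 0.932;  x3 ← (1−ω)·0.000 + ω·0.932 = 0.559

(-1.050, 1.639, 0.559)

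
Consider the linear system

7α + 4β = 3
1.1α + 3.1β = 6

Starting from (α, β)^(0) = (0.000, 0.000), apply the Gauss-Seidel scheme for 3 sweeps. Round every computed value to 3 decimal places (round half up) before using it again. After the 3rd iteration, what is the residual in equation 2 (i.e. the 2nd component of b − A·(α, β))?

0.001

Iteration 1:
  α = (3 - (4)·0.000) / (7) = 0.429
  β = (6 - (1.1)·0.429) / (3.1) = 1.783
Iteration 2:
  α = (3 - (4)·1.783) / (7) = -0.590
  β = (6 - (1.1)·-0.590) / (3.1) = 2.145
Iteration 3:
  α = (3 - (4)·2.145) / (7) = -0.797
  β = (6 - (1.1)·-0.797) / (3.1) = 2.218
Residual b − A·x = (-0.293, 0.001)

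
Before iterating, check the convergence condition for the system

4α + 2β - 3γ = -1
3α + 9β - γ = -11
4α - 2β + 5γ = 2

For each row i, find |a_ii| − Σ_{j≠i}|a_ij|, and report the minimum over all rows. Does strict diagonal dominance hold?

-1

row 1: |4| − (2+3) = -1
row 2: |9| − (3+1) = 5
row 3: |5| − (4+2) = -1
minimum over rows = -1 → not strictly diagonally dominant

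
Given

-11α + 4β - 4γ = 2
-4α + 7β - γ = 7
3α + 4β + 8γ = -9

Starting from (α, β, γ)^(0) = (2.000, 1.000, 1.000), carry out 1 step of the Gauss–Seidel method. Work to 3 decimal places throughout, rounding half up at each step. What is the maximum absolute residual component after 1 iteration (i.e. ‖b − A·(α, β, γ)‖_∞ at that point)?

Iteration 1:
  α = (2 - (4)·1.000 - (-4)·1.000) / (-11) = -0.182
  β = (7 - (-4)·-0.182 - (-1)·1.000) / (7) = 1.039
  γ = (-9 - (3)·-0.182 - (4)·1.039) / (8) = -1.576
Residual b − A·x = (-10.462, -2.577, -0.002); ∞-norm = 10.462

10.462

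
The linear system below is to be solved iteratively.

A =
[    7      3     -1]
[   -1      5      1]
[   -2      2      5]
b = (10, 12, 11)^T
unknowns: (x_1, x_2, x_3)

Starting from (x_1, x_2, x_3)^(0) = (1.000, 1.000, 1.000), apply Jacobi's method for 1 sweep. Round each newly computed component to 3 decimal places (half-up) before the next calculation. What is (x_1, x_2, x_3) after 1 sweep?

Iteration 1:
  x_1 = (10 - (3)·1.000 - (-1)·1.000) / (7) = 1.143
  x_2 = (12 - (-1)·1.000 - (1)·1.000) / (5) = 2.400
  x_3 = (11 - (-2)·1.000 - (2)·1.000) / (5) = 2.200

(1.143, 2.400, 2.200)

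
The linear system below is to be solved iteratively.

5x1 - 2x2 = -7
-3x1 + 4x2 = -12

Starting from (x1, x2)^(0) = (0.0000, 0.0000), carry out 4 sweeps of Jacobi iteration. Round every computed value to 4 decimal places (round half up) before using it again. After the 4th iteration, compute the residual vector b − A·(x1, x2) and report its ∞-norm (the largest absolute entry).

1.0800

Iteration 1:
  x1 = (-7 - (-2)·0.0000) / (5) = -1.4000
  x2 = (-12 - (-3)·0.0000) / (4) = -3.0000
Iteration 2:
  x1 = (-7 - (-2)·-3.0000) / (5) = -2.6000
  x2 = (-12 - (-3)·-1.4000) / (4) = -4.0500
Iteration 3:
  x1 = (-7 - (-2)·-4.0500) / (5) = -3.0200
  x2 = (-12 - (-3)·-2.6000) / (4) = -4.9500
Iteration 4:
  x1 = (-7 - (-2)·-4.9500) / (5) = -3.3800
  x2 = (-12 - (-3)·-3.0200) / (4) = -5.2650
Residual b − A·x = (-0.6300, -1.0800); ∞-norm = 1.0800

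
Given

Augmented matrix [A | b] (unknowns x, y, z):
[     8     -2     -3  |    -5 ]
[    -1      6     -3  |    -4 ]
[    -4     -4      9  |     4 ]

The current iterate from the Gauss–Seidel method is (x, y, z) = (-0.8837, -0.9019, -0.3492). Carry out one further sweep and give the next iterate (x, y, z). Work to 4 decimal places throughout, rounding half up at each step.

One sweep:
  x = (-5 - (-2)·-0.9019 - (-3)·-0.3492) / (8) = -0.9814
  y = (-4 - (-1)·-0.9814 - (-3)·-0.3492) / (6) = -1.0048
  z = (4 - (-4)·-0.9814 - (-4)·-1.0048) / (9) = -0.4383

(-0.9814, -1.0048, -0.4383)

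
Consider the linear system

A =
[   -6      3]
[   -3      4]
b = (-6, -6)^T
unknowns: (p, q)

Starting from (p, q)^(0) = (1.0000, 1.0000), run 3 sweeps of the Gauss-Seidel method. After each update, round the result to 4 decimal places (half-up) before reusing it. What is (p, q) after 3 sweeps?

(0.5547, -1.0840)

Iteration 1:
  p = (-6 - (3)·1.0000) / (-6) = 1.5000
  q = (-6 - (-3)·1.5000) / (4) = -0.3750
Iteration 2:
  p = (-6 - (3)·-0.3750) / (-6) = 0.8125
  q = (-6 - (-3)·0.8125) / (4) = -0.8906
Iteration 3:
  p = (-6 - (3)·-0.8906) / (-6) = 0.5547
  q = (-6 - (-3)·0.5547) / (4) = -1.0840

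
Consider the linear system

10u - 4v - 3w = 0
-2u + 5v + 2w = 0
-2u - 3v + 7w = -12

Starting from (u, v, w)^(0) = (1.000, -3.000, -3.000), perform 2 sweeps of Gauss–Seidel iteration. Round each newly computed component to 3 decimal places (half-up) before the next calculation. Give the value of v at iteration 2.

0.662

Iteration 1:
  u = (0 - (-4)·-3.000 - (-3)·-3.000) / (10) = -2.100
  v = (0 - (-2)·-2.100 - (2)·-3.000) / (5) = 0.360
  w = (-12 - (-2)·-2.100 - (-3)·0.360) / (7) = -2.160
Iteration 2:
  u = (0 - (-4)·0.360 - (-3)·-2.160) / (10) = -0.504
  v = (0 - (-2)·-0.504 - (2)·-2.160) / (5) = 0.662
  w = (-12 - (-2)·-0.504 - (-3)·0.662) / (7) = -1.575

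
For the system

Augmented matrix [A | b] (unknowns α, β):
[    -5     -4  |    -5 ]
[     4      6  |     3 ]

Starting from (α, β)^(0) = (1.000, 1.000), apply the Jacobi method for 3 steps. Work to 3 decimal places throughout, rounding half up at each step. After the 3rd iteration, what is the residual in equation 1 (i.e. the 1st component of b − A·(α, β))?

-2.494

Iteration 1:
  α = (-5 - (-4)·1.000) / (-5) = 0.200
  β = (3 - (4)·1.000) / (6) = -0.167
Iteration 2:
  α = (-5 - (-4)·-0.167) / (-5) = 1.134
  β = (3 - (4)·0.200) / (6) = 0.367
Iteration 3:
  α = (-5 - (-4)·0.367) / (-5) = 0.706
  β = (3 - (4)·1.134) / (6) = -0.256
Residual b − A·x = (-2.494, 1.712)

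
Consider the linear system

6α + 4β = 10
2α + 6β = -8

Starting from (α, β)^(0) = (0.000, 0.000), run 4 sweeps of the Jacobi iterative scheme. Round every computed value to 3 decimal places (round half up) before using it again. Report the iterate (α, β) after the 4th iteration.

(3.123, -2.309)

Iteration 1:
  α = (10 - (4)·0.000) / (6) = 1.667
  β = (-8 - (2)·0.000) / (6) = -1.333
Iteration 2:
  α = (10 - (4)·-1.333) / (6) = 2.555
  β = (-8 - (2)·1.667) / (6) = -1.889
Iteration 3:
  α = (10 - (4)·-1.889) / (6) = 2.926
  β = (-8 - (2)·2.555) / (6) = -2.185
Iteration 4:
  α = (10 - (4)·-2.185) / (6) = 3.123
  β = (-8 - (2)·2.926) / (6) = -2.309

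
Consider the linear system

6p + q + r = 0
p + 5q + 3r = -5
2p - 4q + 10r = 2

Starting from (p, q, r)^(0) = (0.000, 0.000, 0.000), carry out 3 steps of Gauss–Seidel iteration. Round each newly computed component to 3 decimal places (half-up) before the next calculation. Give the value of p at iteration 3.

0.188

Iteration 1:
  p = (0 - (1)·0.000 - (1)·0.000) / (6) = 0.000
  q = (-5 - (1)·0.000 - (3)·0.000) / (5) = -1.000
  r = (2 - (2)·0.000 - (-4)·-1.000) / (10) = -0.200
Iteration 2:
  p = (0 - (1)·-1.000 - (1)·-0.200) / (6) = 0.200
  q = (-5 - (1)·0.200 - (3)·-0.200) / (5) = -0.920
  r = (2 - (2)·0.200 - (-4)·-0.920) / (10) = -0.208
Iteration 3:
  p = (0 - (1)·-0.920 - (1)·-0.208) / (6) = 0.188
  q = (-5 - (1)·0.188 - (3)·-0.208) / (5) = -0.913
  r = (2 - (2)·0.188 - (-4)·-0.913) / (10) = -0.203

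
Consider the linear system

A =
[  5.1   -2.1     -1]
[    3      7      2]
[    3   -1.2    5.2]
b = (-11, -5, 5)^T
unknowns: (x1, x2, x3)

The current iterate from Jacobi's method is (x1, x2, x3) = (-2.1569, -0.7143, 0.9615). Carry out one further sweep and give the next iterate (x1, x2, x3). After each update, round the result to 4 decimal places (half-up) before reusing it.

One sweep:
  x1 = (-11 - (-2.1)·-0.7143 - (-1)·0.9615) / (5.1) = -2.2625
  x2 = (-5 - (3)·-2.1569 - (2)·0.9615) / (7) = -0.0646
  x3 = (5 - (3)·-2.1569 - (-1.2)·-0.7143) / (5.2) = 2.0411

(-2.2625, -0.0646, 2.0411)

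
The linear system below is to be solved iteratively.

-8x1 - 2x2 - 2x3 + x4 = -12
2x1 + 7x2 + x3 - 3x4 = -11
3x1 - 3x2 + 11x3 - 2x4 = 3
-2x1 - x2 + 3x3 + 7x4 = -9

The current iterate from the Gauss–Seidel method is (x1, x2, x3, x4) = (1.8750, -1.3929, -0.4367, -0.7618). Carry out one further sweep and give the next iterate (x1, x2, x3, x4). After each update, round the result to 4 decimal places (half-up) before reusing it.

One sweep:
  x1 = (-12 - (-2)·-1.3929 - (-2)·-0.4367 - (1)·-0.7618) / (-8) = 1.8622
  x2 = (-11 - (2)·1.8622 - (1)·-0.4367 - (-3)·-0.7618) / (7) = -2.3676
  x3 = (3 - (3)·1.8622 - (-3)·-2.3676 - (-2)·-0.7618) / (11) = -1.0194
  x4 = (-9 - (-2)·1.8622 - (-1)·-2.3676 - (3)·-1.0194) / (7) = -0.6550

(1.8622, -2.3676, -1.0194, -0.6550)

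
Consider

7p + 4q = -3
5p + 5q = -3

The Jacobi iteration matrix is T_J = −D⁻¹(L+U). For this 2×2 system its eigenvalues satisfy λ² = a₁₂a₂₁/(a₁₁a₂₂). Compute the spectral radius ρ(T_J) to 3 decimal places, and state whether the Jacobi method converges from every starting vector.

a₁₂a₂₁/(a₁₁a₂₂) = (4)·(5) / ((7)·(5)) = 0.571429
ρ = √|0.571429| = √0.571429 = 0.756
ρ < 1, so Jacobi converges

0.756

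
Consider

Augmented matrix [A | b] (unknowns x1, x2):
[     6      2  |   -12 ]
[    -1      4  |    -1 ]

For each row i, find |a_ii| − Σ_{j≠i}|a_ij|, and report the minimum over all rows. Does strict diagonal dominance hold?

3

row 1: |6| − (2) = 4
row 2: |4| − (1) = 3
minimum over rows = 3 → strictly diagonally dominant (convergence guaranteed)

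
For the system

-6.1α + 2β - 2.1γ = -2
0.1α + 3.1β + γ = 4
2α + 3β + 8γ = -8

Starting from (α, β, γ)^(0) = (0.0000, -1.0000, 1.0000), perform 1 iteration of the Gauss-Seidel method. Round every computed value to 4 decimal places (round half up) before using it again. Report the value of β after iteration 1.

0.9788

Iteration 1:
  α = (-2 - (2)·-1.0000 - (-2.1)·1.0000) / (-6.1) = -0.3443
  β = (4 - (0.1)·-0.3443 - (1)·1.0000) / (3.1) = 0.9788
  γ = (-8 - (2)·-0.3443 - (3)·0.9788) / (8) = -1.2810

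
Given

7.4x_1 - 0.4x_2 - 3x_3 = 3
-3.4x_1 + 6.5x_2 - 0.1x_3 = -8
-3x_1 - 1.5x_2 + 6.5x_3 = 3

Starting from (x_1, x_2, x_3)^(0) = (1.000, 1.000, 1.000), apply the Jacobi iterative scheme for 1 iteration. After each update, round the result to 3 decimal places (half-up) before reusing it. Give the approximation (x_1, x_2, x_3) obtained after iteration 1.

Iteration 1:
  x_1 = (3 - (-0.4)·1.000 - (-3)·1.000) / (7.4) = 0.865
  x_2 = (-8 - (-3.4)·1.000 - (-0.1)·1.000) / (6.5) = -0.692
  x_3 = (3 - (-3)·1.000 - (-1.5)·1.000) / (6.5) = 1.154

(0.865, -0.692, 1.154)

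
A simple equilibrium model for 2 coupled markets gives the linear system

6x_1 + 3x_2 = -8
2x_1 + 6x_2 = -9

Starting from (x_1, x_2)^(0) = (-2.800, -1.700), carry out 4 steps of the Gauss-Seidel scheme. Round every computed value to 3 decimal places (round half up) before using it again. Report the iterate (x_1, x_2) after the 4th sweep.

(-0.699, -1.267)

Iteration 1:
  x_1 = (-8 - (3)·-1.700) / (6) = -0.483
  x_2 = (-9 - (2)·-0.483) / (6) = -1.339
Iteration 2:
  x_1 = (-8 - (3)·-1.339) / (6) = -0.664
  x_2 = (-9 - (2)·-0.664) / (6) = -1.279
Iteration 3:
  x_1 = (-8 - (3)·-1.279) / (6) = -0.694
  x_2 = (-9 - (2)·-0.694) / (6) = -1.269
Iteration 4:
  x_1 = (-8 - (3)·-1.269) / (6) = -0.699
  x_2 = (-9 - (2)·-0.699) / (6) = -1.267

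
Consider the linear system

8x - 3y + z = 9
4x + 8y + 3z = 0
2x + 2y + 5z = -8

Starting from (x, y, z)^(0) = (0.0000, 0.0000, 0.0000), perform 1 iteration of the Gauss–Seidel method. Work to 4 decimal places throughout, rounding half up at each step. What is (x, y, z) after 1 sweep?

(1.1250, -0.5625, -1.8250)

Iteration 1:
  x = (9 - (-3)·0.0000 - (1)·0.0000) / (8) = 1.1250
  y = (0 - (4)·1.1250 - (3)·0.0000) / (8) = -0.5625
  z = (-8 - (2)·1.1250 - (2)·-0.5625) / (5) = -1.8250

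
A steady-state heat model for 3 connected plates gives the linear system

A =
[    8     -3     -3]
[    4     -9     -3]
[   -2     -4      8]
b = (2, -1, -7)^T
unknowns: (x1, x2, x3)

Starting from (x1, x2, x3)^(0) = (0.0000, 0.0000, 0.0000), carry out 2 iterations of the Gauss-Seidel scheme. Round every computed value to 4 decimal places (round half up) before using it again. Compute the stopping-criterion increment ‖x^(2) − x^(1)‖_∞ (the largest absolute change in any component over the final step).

Iteration 1:
  x1 = (2 - (-3)·0.0000 - (-3)·0.0000) / (8) = 0.2500
  x2 = (-1 - (4)·0.2500 - (-3)·0.0000) / (-9) = 0.2222
  x3 = (-7 - (-2)·0.2500 - (-4)·0.2222) / (8) = -0.7014
Iteration 2:
  x1 = (2 - (-3)·0.2222 - (-3)·-0.7014) / (8) = 0.0703
  x2 = (-1 - (4)·0.0703 - (-3)·-0.7014) / (-9) = 0.3762
  x3 = (-7 - (-2)·0.0703 - (-4)·0.3762) / (8) = -0.6693
Change: (-0.1797, 0.1540, 0.0321) → max |·| = 0.1797

0.1797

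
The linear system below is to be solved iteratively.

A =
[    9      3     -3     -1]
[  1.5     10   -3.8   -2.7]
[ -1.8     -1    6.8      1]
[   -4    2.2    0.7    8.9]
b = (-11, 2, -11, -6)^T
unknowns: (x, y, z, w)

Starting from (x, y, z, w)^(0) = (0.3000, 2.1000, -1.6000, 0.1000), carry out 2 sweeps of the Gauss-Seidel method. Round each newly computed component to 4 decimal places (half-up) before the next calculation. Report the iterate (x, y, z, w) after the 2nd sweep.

(-2.1546, -0.7730, -2.0679, -1.2888)

Iteration 1:
  x = (-11 - (3)·2.1000 - (-3)·-1.6000 - (-1)·0.1000) / (9) = -2.4444
  y = (2 - (1.5)·-2.4444 - (-3.8)·-1.6000 - (-2.7)·0.1000) / (10) = -0.0143
  z = (-11 - (-1.8)·-2.4444 - (-1)·-0.0143 - (1)·0.1000) / (6.8) = -2.2815
  w = (-6 - (-4)·-2.4444 - (2.2)·-0.0143 - (0.7)·-2.2815) / (8.9) = -1.5898
Iteration 2:
  x = (-11 - (3)·-0.0143 - (-3)·-2.2815 - (-1)·-1.5898) / (9) = -2.1546
  y = (2 - (1.5)·-2.1546 - (-3.8)·-2.2815 - (-2.7)·-1.5898) / (10) = -0.7730
  z = (-11 - (-1.8)·-2.1546 - (-1)·-0.7730 - (1)·-1.5898) / (6.8) = -2.0679
  w = (-6 - (-4)·-2.1546 - (2.2)·-0.7730 - (0.7)·-2.0679) / (8.9) = -1.2888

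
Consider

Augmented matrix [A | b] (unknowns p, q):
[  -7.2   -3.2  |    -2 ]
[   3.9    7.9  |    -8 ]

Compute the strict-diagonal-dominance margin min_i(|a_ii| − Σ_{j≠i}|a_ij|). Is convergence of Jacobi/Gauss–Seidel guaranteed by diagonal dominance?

row 1: |-7.2| − (3.2) = 4
row 2: |7.9| − (3.9) = 4
minimum over rows = 4 → strictly diagonally dominant (convergence guaranteed)

4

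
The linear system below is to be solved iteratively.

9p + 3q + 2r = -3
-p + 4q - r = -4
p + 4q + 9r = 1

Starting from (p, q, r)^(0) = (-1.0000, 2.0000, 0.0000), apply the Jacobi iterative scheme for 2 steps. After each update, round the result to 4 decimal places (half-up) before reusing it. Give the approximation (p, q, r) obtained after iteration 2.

(0.2315, -1.4167, 0.7778)

Iteration 1:
  p = (-3 - (3)·2.0000 - (2)·0.0000) / (9) = -1.0000
  q = (-4 - (-1)·-1.0000 - (-1)·0.0000) / (4) = -1.2500
  r = (1 - (1)·-1.0000 - (4)·2.0000) / (9) = -0.6667
Iteration 2:
  p = (-3 - (3)·-1.2500 - (2)·-0.6667) / (9) = 0.2315
  q = (-4 - (-1)·-1.0000 - (-1)·-0.6667) / (4) = -1.4167
  r = (1 - (1)·-1.0000 - (4)·-1.2500) / (9) = 0.7778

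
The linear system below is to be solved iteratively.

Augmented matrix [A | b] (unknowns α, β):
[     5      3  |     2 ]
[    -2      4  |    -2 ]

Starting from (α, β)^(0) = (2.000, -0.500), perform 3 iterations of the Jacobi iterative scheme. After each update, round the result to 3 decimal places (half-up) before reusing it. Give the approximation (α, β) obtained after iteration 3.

Iteration 1:
  α = (2 - (3)·-0.500) / (5) = 0.700
  β = (-2 - (-2)·2.000) / (4) = 0.500
Iteration 2:
  α = (2 - (3)·0.500) / (5) = 0.100
  β = (-2 - (-2)·0.700) / (4) = -0.150
Iteration 3:
  α = (2 - (3)·-0.150) / (5) = 0.490
  β = (-2 - (-2)·0.100) / (4) = -0.450

(0.490, -0.450)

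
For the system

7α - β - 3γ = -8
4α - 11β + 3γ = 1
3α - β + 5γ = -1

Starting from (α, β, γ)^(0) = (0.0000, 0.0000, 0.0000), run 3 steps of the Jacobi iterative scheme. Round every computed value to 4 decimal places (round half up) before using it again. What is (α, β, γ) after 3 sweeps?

(-1.0226, -0.4149, 0.4327)

Iteration 1:
  α = (-8 - (-1)·0.0000 - (-3)·0.0000) / (7) = -1.1429
  β = (1 - (4)·0.0000 - (3)·0.0000) / (-11) = -0.0909
  γ = (-1 - (3)·0.0000 - (-1)·0.0000) / (5) = -0.2000
Iteration 2:
  α = (-8 - (-1)·-0.0909 - (-3)·-0.2000) / (7) = -1.2416
  β = (1 - (4)·-1.1429 - (3)·-0.2000) / (-11) = -0.5611
  γ = (-1 - (3)·-1.1429 - (-1)·-0.0909) / (5) = 0.4676
Iteration 3:
  α = (-8 - (-1)·-0.5611 - (-3)·0.4676) / (7) = -1.0226
  β = (1 - (4)·-1.2416 - (3)·0.4676) / (-11) = -0.4149
  γ = (-1 - (3)·-1.2416 - (-1)·-0.5611) / (5) = 0.4327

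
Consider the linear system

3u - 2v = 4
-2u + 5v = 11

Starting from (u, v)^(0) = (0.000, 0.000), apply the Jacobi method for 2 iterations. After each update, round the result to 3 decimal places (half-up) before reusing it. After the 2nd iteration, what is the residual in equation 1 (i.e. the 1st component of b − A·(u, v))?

1.066

Iteration 1:
  u = (4 - (-2)·0.000) / (3) = 1.333
  v = (11 - (-2)·0.000) / (5) = 2.200
Iteration 2:
  u = (4 - (-2)·2.200) / (3) = 2.800
  v = (11 - (-2)·1.333) / (5) = 2.733
Residual b − A·x = (1.066, 2.935)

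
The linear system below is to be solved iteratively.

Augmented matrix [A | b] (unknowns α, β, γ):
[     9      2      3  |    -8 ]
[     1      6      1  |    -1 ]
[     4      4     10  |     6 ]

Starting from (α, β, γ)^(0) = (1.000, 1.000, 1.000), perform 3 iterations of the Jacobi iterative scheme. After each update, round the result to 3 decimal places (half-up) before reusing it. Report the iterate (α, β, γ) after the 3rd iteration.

Iteration 1:
  α = (-8 - (2)·1.000 - (3)·1.000) / (9) = -1.444
  β = (-1 - (1)·1.000 - (1)·1.000) / (6) = -0.500
  γ = (6 - (4)·1.000 - (4)·1.000) / (10) = -0.200
Iteration 2:
  α = (-8 - (2)·-0.500 - (3)·-0.200) / (9) = -0.711
  β = (-1 - (1)·-1.444 - (1)·-0.200) / (6) = 0.107
  γ = (6 - (4)·-1.444 - (4)·-0.500) / (10) = 1.378
Iteration 3:
  α = (-8 - (2)·0.107 - (3)·1.378) / (9) = -1.372
  β = (-1 - (1)·-0.711 - (1)·1.378) / (6) = -0.278
  γ = (6 - (4)·-0.711 - (4)·0.107) / (10) = 0.842

(-1.372, -0.278, 0.842)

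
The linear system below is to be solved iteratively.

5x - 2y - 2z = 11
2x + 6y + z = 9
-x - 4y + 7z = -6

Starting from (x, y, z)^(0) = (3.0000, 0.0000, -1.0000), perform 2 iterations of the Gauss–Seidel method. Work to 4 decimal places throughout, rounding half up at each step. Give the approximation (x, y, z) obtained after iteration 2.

Iteration 1:
  x = (11 - (-2)·0.0000 - (-2)·-1.0000) / (5) = 1.8000
  y = (9 - (2)·1.8000 - (1)·-1.0000) / (6) = 1.0667
  z = (-6 - (-1)·1.8000 - (-4)·1.0667) / (7) = 0.0095
Iteration 2:
  x = (11 - (-2)·1.0667 - (-2)·0.0095) / (5) = 2.6305
  y = (9 - (2)·2.6305 - (1)·0.0095) / (6) = 0.6216
  z = (-6 - (-1)·2.6305 - (-4)·0.6216) / (7) = -0.1262

(2.6305, 0.6216, -0.1262)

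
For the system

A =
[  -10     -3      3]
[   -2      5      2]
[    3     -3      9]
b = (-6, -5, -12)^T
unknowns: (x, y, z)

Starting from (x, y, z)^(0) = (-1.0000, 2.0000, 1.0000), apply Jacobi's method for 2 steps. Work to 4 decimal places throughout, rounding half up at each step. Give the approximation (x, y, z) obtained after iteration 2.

(1.0400, -0.7467, -2.0333)

Iteration 1:
  x = (-6 - (-3)·2.0000 - (3)·1.0000) / (-10) = 0.3000
  y = (-5 - (-2)·-1.0000 - (2)·1.0000) / (5) = -1.8000
  z = (-12 - (3)·-1.0000 - (-3)·2.0000) / (9) = -0.3333
Iteration 2:
  x = (-6 - (-3)·-1.8000 - (3)·-0.3333) / (-10) = 1.0400
  y = (-5 - (-2)·0.3000 - (2)·-0.3333) / (5) = -0.7467
  z = (-12 - (3)·0.3000 - (-3)·-1.8000) / (9) = -2.0333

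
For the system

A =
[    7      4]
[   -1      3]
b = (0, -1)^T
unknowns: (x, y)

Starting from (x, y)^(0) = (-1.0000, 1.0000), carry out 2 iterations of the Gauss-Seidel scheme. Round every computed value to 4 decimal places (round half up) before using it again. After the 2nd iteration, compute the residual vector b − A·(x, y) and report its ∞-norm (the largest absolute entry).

1.1607

Iteration 1:
  x = (0 - (4)·1.0000) / (7) = -0.5714
  y = (-1 - (-1)·-0.5714) / (3) = -0.5238
Iteration 2:
  x = (0 - (4)·-0.5238) / (7) = 0.2993
  y = (-1 - (-1)·0.2993) / (3) = -0.2336
Residual b − A·x = (-1.1607, 0.0001); ∞-norm = 1.1607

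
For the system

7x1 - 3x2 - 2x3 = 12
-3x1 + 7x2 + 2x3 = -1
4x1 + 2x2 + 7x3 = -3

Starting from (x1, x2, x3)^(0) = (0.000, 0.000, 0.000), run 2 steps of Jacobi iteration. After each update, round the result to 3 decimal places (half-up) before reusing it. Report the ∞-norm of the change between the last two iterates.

0.938

Iteration 1:
  x1 = (12 - (-3)·0.000 - (-2)·0.000) / (7) = 1.714
  x2 = (-1 - (-3)·0.000 - (2)·0.000) / (7) = -0.143
  x3 = (-3 - (4)·0.000 - (2)·0.000) / (7) = -0.429
Iteration 2:
  x1 = (12 - (-3)·-0.143 - (-2)·-0.429) / (7) = 1.530
  x2 = (-1 - (-3)·1.714 - (2)·-0.429) / (7) = 0.714
  x3 = (-3 - (4)·1.714 - (2)·-0.143) / (7) = -1.367
Change: (-0.184, 0.857, -0.938) → max |·| = 0.938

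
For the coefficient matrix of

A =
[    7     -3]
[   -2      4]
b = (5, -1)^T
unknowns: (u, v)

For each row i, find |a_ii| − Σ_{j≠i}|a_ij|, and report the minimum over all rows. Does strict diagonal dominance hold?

row 1: |7| − (3) = 4
row 2: |4| − (2) = 2
minimum over rows = 2 → strictly diagonally dominant (convergence guaranteed)

2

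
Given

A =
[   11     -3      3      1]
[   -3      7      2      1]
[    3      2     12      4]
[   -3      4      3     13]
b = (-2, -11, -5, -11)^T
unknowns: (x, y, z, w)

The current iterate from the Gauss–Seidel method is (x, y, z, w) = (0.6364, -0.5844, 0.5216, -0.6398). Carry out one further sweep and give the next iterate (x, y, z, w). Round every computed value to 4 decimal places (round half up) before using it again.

(-0.4253, -1.8113, 0.2048, -0.4342)

One sweep:
  x = (-2 - (-3)·-0.5844 - (3)·0.5216 - (1)·-0.6398) / (11) = -0.4253
  y = (-11 - (-3)·-0.4253 - (2)·0.5216 - (1)·-0.6398) / (7) = -1.8113
  z = (-5 - (3)·-0.4253 - (2)·-1.8113 - (4)·-0.6398) / (12) = 0.2048
  w = (-11 - (-3)·-0.4253 - (4)·-1.8113 - (3)·0.2048) / (13) = -0.4342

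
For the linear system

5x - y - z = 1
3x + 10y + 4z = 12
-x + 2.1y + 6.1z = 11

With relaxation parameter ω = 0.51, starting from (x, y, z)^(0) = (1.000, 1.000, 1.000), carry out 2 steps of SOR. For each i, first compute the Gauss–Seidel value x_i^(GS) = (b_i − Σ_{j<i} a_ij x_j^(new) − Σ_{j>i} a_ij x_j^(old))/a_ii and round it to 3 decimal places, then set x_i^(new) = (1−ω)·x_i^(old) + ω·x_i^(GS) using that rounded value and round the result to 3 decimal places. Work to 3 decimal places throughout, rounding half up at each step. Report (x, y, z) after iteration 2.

Iteration 1:
  x: GS value = (1 - (-1)·1.000 - (-1)·1.000) / (5) = 0.600;  x ← (1−ω)·1.000 + ω·0.600 = 0.796
  y: GS value = (12 - (3)·0.796 - (4)·1.000) / (10) = 0.561;  y ← (1−ω)·1.000 + ω·0.561 = 0.776
  z: GS value = (11 - (-1)·0.796 - (2.1)·0.776) / (6.1) = 1.667;  z ← (1−ω)·1.000 + ω·1.667 = 1.340
Iteration 2:
  x: GS value = (1 - (-1)·0.776 - (-1)·1.340) / (5) = 0.623;  x ← (1−ω)·0.796 + ω·0.623 = 0.708
  y: GS value = (12 - (3)·0.708 - (4)·1.340) / (10) = 0.452;  y ← (1−ω)·0.776 + ω·0.452 = 0.611
  z: GS value = (11 - (-1)·0.708 - (2.1)·0.611) / (6.1) = 1.709;  z ← (1−ω)·1.340 + ω·1.709 = 1.528

(0.708, 0.611, 1.528)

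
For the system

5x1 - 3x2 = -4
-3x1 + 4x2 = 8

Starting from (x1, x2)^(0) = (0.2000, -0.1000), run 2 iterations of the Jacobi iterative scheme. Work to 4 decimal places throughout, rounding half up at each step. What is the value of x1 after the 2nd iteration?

0.4900

Iteration 1:
  x1 = (-4 - (-3)·-0.1000) / (5) = -0.8600
  x2 = (8 - (-3)·0.2000) / (4) = 2.1500
Iteration 2:
  x1 = (-4 - (-3)·2.1500) / (5) = 0.4900
  x2 = (8 - (-3)·-0.8600) / (4) = 1.3550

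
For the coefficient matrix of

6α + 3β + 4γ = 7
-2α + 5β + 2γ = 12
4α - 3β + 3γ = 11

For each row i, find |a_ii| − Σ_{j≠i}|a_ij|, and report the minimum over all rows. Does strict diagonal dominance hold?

row 1: |6| − (3+4) = -1
row 2: |5| − (2+2) = 1
row 3: |3| − (4+3) = -4
minimum over rows = -4 → not strictly diagonally dominant

-4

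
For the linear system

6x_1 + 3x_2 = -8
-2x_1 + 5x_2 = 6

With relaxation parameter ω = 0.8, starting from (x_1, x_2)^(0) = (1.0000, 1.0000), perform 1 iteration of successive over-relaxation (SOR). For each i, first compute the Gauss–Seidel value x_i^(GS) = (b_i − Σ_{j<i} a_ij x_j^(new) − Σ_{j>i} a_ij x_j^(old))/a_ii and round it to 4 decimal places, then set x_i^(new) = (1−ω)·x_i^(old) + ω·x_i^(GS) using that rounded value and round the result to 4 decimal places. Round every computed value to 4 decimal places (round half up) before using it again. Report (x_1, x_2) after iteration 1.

Iteration 1:
  x_1: GS value = (-8 - (3)·1.0000) / (6) = -1.8333;  x_1 ← (1−ω)·1.0000 + ω·-1.8333 = -1.2666
  x_2: GS value = (6 - (-2)·-1.2666) / (5) = 0.6934;  x_2 ← (1−ω)·1.0000 + ω·0.6934 = 0.7547

(-1.2666, 0.7547)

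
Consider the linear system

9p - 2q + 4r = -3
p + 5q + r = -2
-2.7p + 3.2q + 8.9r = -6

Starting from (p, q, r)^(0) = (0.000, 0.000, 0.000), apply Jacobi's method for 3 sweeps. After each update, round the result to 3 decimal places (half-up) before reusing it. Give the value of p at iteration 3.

Iteration 1:
  p = (-3 - (-2)·0.000 - (4)·0.000) / (9) = -0.333
  q = (-2 - (1)·0.000 - (1)·0.000) / (5) = -0.400
  r = (-6 - (-2.7)·0.000 - (3.2)·0.000) / (8.9) = -0.674
Iteration 2:
  p = (-3 - (-2)·-0.400 - (4)·-0.674) / (9) = -0.123
  q = (-2 - (1)·-0.333 - (1)·-0.674) / (5) = -0.199
  r = (-6 - (-2.7)·-0.333 - (3.2)·-0.400) / (8.9) = -0.631
Iteration 3:
  p = (-3 - (-2)·-0.199 - (4)·-0.631) / (9) = -0.097
  q = (-2 - (1)·-0.123 - (1)·-0.631) / (5) = -0.249
  r = (-6 - (-2.7)·-0.123 - (3.2)·-0.199) / (8.9) = -0.640

-0.097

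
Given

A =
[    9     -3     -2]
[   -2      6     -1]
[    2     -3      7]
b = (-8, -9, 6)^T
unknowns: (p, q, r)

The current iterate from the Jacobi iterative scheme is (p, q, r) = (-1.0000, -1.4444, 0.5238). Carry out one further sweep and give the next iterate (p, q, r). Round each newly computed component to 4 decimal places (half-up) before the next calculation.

One sweep:
  p = (-8 - (-3)·-1.4444 - (-2)·0.5238) / (9) = -1.2540
  q = (-9 - (-2)·-1.0000 - (-1)·0.5238) / (6) = -1.7460
  r = (6 - (2)·-1.0000 - (-3)·-1.4444) / (7) = 0.5238

(-1.2540, -1.7460, 0.5238)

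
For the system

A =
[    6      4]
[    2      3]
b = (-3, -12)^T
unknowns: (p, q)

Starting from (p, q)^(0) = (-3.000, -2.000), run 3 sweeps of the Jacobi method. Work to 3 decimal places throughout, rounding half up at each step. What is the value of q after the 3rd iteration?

Iteration 1:
  p = (-3 - (4)·-2.000) / (6) = 0.833
  q = (-12 - (2)·-3.000) / (3) = -2.000
Iteration 2:
  p = (-3 - (4)·-2.000) / (6) = 0.833
  q = (-12 - (2)·0.833) / (3) = -4.555
Iteration 3:
  p = (-3 - (4)·-4.555) / (6) = 2.537
  q = (-12 - (2)·0.833) / (3) = -4.555

-4.555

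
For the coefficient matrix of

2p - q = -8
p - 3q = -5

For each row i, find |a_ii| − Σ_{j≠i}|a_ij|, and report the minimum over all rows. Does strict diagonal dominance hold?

row 1: |2| − (1) = 1
row 2: |-3| − (1) = 2
minimum over rows = 1 → strictly diagonally dominant (convergence guaranteed)

1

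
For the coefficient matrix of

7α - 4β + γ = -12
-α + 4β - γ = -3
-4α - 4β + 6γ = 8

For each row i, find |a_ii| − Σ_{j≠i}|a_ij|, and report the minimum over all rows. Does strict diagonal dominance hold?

-2

row 1: |7| − (4+1) = 2
row 2: |4| − (1+1) = 2
row 3: |6| − (4+4) = -2
minimum over rows = -2 → not strictly diagonally dominant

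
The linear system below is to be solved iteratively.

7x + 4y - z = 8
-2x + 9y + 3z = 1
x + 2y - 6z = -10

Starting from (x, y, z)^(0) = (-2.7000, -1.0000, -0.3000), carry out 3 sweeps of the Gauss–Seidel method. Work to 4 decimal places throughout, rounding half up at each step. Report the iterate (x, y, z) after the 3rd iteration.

(1.5930, -0.1131, 1.8945)

Iteration 1:
  x = (8 - (4)·-1.0000 - (-1)·-0.3000) / (7) = 1.6714
  y = (1 - (-2)·1.6714 - (3)·-0.3000) / (9) = 0.5825
  z = (-10 - (1)·1.6714 - (2)·0.5825) / (-6) = 2.1394
Iteration 2:
  x = (8 - (4)·0.5825 - (-1)·2.1394) / (7) = 1.1156
  y = (1 - (-2)·1.1156 - (3)·2.1394) / (9) = -0.3541
  z = (-10 - (1)·1.1156 - (2)·-0.3541) / (-6) = 1.7346
Iteration 3:
  x = (8 - (4)·-0.3541 - (-1)·1.7346) / (7) = 1.5930
  y = (1 - (-2)·1.5930 - (3)·1.7346) / (9) = -0.1131
  z = (-10 - (1)·1.5930 - (2)·-0.1131) / (-6) = 1.8945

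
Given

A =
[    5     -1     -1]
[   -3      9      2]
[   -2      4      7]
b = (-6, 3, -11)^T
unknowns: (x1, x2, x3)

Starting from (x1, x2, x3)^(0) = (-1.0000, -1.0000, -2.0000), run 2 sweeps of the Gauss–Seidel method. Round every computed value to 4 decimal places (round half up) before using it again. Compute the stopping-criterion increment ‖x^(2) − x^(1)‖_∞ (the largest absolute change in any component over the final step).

Iteration 1:
  x1 = (-6 - (-1)·-1.0000 - (-1)·-2.0000) / (5) = -1.8000
  x2 = (3 - (-3)·-1.8000 - (2)·-2.0000) / (9) = 0.1778
  x3 = (-11 - (-2)·-1.8000 - (4)·0.1778) / (7) = -2.1873
Iteration 2:
  x1 = (-6 - (-1)·0.1778 - (-1)·-2.1873) / (5) = -1.6019
  x2 = (3 - (-3)·-1.6019 - (2)·-2.1873) / (9) = 0.2854
  x3 = (-11 - (-2)·-1.6019 - (4)·0.2854) / (7) = -2.1922
Change: (0.1981, 0.1076, -0.0049) → max |·| = 0.1981

0.1981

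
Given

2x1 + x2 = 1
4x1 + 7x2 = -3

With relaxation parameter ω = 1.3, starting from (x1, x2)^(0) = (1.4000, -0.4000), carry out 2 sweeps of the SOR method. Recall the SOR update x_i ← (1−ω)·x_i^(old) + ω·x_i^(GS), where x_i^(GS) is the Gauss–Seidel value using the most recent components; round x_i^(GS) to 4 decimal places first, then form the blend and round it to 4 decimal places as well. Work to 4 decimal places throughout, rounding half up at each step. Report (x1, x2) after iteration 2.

(1.0238, -1.0773)

Iteration 1:
  x1: GS value = (1 - (1)·-0.4000) / (2) = 0.7000;  x1 ← (1−ω)·1.4000 + ω·0.7000 = 0.4900
  x2: GS value = (-3 - (4)·0.4900) / (7) = -0.7086;  x2 ← (1−ω)·-0.4000 + ω·-0.7086 = -0.8012
Iteration 2:
  x1: GS value = (1 - (1)·-0.8012) / (2) = 0.9006;  x1 ← (1−ω)·0.4900 + ω·0.9006 = 1.0238
  x2: GS value = (-3 - (4)·1.0238) / (7) = -1.0136;  x2 ← (1−ω)·-0.8012 + ω·-1.0136 = -1.0773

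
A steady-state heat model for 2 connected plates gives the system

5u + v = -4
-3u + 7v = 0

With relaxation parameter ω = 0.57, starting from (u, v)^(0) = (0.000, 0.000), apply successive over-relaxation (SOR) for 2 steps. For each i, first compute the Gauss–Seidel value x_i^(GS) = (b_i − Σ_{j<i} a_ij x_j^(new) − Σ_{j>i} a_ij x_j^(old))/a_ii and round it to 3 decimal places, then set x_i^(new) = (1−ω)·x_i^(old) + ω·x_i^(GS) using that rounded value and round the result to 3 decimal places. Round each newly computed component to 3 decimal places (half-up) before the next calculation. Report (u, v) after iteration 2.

Iteration 1:
  u: GS value = (-4 - (1)·0.000) / (5) = -0.800;  u ← (1−ω)·0.000 + ω·-0.800 = -0.456
  v: GS value = (0 - (-3)·-0.456) / (7) = -0.195;  v ← (1−ω)·0.000 + ω·-0.195 = -0.111
Iteration 2:
  u: GS value = (-4 - (1)·-0.111) / (5) = -0.778;  u ← (1−ω)·-0.456 + ω·-0.778 = -0.640
  v: GS value = (0 - (-3)·-0.640) / (7) = -0.274;  v ← (1−ω)·-0.111 + ω·-0.274 = -0.204

(-0.640, -0.204)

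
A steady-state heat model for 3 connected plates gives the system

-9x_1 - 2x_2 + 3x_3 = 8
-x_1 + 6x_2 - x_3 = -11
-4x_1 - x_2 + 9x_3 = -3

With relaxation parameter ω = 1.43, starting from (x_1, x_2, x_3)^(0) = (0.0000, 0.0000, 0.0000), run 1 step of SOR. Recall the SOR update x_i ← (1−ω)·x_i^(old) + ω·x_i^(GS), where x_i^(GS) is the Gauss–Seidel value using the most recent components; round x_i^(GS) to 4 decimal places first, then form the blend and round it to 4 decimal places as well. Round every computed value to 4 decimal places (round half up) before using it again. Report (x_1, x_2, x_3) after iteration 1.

(-1.2711, -2.9246, -1.7492)

Iteration 1:
  x_1: GS value = (8 - (-2)·0.0000 - (3)·0.0000) / (-9) = -0.8889;  x_1 ← (1−ω)·0.0000 + ω·-0.8889 = -1.2711
  x_2: GS value = (-11 - (-1)·-1.2711 - (-1)·0.0000) / (6) = -2.0452;  x_2 ← (1−ω)·0.0000 + ω·-2.0452 = -2.9246
  x_3: GS value = (-3 - (-4)·-1.2711 - (-1)·-2.9246) / (9) = -1.2232;  x_3 ← (1−ω)·0.0000 + ω·-1.2232 = -1.7492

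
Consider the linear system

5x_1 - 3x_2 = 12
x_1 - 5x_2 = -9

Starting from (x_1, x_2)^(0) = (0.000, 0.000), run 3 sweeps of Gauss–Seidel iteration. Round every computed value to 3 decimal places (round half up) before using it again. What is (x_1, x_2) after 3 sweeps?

(3.932, 2.586)

Iteration 1:
  x_1 = (12 - (-3)·0.000) / (5) = 2.400
  x_2 = (-9 - (1)·2.400) / (-5) = 2.280
Iteration 2:
  x_1 = (12 - (-3)·2.280) / (5) = 3.768
  x_2 = (-9 - (1)·3.768) / (-5) = 2.554
Iteration 3:
  x_1 = (12 - (-3)·2.554) / (5) = 3.932
  x_2 = (-9 - (1)·3.932) / (-5) = 2.586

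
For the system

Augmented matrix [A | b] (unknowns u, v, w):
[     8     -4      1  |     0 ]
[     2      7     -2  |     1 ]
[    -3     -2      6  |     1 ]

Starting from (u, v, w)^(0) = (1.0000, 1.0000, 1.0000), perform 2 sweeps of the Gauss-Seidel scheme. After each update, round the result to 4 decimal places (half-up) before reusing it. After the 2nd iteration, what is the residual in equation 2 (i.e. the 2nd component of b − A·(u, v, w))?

Iteration 1:
  u = (0 - (-4)·1.0000 - (1)·1.0000) / (8) = 0.3750
  v = (1 - (2)·0.3750 - (-2)·1.0000) / (7) = 0.3214
  w = (1 - (-3)·0.3750 - (-2)·0.3214) / (6) = 0.4613
Iteration 2:
  u = (0 - (-4)·0.3214 - (1)·0.4613) / (8) = 0.1030
  v = (1 - (2)·0.1030 - (-2)·0.4613) / (7) = 0.2452
  w = (1 - (-3)·0.1030 - (-2)·0.2452) / (6) = 0.2999
Residual b − A·x = (-0.1431, -0.3226, 0.0000)

-0.3226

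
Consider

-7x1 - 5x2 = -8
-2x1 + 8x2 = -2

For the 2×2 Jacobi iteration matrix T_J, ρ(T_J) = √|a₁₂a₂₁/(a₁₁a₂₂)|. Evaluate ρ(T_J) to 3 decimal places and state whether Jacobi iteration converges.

a₁₂a₂₁/(a₁₁a₂₂) = (-5)·(-2) / ((-7)·(8)) = -0.178571
ρ = √|-0.178571| = √0.178571 = 0.423
ρ < 1, so Jacobi converges

0.423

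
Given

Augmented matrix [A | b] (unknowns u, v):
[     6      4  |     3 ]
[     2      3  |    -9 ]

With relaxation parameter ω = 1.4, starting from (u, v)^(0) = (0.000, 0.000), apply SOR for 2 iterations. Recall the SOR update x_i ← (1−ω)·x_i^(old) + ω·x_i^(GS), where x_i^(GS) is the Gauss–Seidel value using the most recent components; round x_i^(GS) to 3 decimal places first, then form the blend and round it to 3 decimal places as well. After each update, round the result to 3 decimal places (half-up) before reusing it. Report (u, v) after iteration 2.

(4.950, -6.878)

Iteration 1:
  u: GS value = (3 - (4)·0.000) / (6) = 0.500;  u ← (1−ω)·0.000 + ω·0.500 = 0.700
  v: GS value = (-9 - (2)·0.700) / (3) = -3.467;  v ← (1−ω)·0.000 + ω·-3.467 = -4.854
Iteration 2:
  u: GS value = (3 - (4)·-4.854) / (6) = 3.736;  u ← (1−ω)·0.700 + ω·3.736 = 4.950
  v: GS value = (-9 - (2)·4.950) / (3) = -6.300;  v ← (1−ω)·-4.854 + ω·-6.300 = -6.878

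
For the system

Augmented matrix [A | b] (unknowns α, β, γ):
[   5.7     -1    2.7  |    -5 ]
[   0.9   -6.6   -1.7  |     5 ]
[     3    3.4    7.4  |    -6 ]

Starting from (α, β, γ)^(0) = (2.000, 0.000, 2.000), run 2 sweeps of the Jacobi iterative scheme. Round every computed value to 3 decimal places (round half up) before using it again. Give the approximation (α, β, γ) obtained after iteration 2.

Iteration 1:
  α = (-5 - (-1)·0.000 - (2.7)·2.000) / (5.7) = -1.825
  β = (5 - (0.9)·2.000 - (-1.7)·2.000) / (-6.6) = -1.000
  γ = (-6 - (3)·2.000 - (3.4)·0.000) / (7.4) = -1.622
Iteration 2:
  α = (-5 - (-1)·-1.000 - (2.7)·-1.622) / (5.7) = -0.284
  β = (5 - (0.9)·-1.825 - (-1.7)·-1.622) / (-6.6) = -0.589
  γ = (-6 - (3)·-1.825 - (3.4)·-1.000) / (7.4) = 0.389

(-0.284, -0.589, 0.389)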